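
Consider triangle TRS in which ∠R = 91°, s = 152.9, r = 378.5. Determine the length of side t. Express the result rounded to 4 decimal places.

343.5843

Law of sines: sin S = s·sin R/r ≈ 0.40390.
Since r ≥ s, only the acute value applies: ∠S ≈ 23.82°.
Then ∠T = 180° − ∠R − ∠S ≈ 65.18°.
Law of sines gives t = r·sin T/sin R ≈ 343.58.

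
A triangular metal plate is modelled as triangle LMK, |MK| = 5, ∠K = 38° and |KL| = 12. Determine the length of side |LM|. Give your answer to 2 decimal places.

By the law of cosines, |LM|² = |MK|² + |KL|² − 2·|MK|·|KL|·cos K = 74.439, so |LM| ≈ 8.6278.

8.63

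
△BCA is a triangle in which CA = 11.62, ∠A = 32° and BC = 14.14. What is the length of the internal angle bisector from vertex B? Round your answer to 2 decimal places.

Law of sines: sin B = CA·sin A/BC ≈ 0.43548.
Since BC ≥ CA, only the acute value applies: ∠B ≈ 25.82°.
Then ∠C = 180° − ∠A − ∠B ≈ 122.18°.
Law of sines gives AB = BC·sin C/sin A ≈ 22.583.
The bisector from B has length 2·AB·BC·cos(∠B/2)/(AB+BC) ≈ 16.952.

t_B ≈ 16.95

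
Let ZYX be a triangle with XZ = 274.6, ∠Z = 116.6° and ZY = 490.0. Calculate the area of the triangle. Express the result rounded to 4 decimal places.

Area = ½·XZ·ZY·sin Z ≈ 60156.

area ≈ 60156.0146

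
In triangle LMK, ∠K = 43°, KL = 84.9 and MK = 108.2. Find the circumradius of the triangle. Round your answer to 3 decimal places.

By the law of cosines, LM² = MK² + KL² − 2·MK·KL·cos K = 5478.6, so LM ≈ 74.017.
Area = ½·MK·KL·sin K ≈ 3132.5.
Circumradius = LM/(2 sin K) ≈ 54.265.

54.265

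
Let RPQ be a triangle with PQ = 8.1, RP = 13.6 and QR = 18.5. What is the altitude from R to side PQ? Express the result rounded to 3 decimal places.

h_R ≈ 12.367

Semiperimeter s = (8.1 + 18.5 + 13.6)/2 = 20.1.
Heron's formula: area = √(20.1·12·1.6·6.5) ≈ 50.085.
The altitude from R has length 2·area/PQ ≈ 12.367.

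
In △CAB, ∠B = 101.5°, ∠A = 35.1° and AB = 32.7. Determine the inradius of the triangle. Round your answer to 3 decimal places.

r ≈ 8.218

The third angle is ∠C = 180° − ∠A − ∠B = 43.40°.
Law of sines: BC = AB·sin A/sin C ≈ 27.366.
Law of sines: CA = AB·sin B/sin C ≈ 46.637.
Area = ½·AB·BC·sin B ≈ 438.45.
Semiperimeter s = (32.7+27.366+46.637)/2 = 53.351.
Inradius = area/s = 438.45/53.351 ≈ 8.2181.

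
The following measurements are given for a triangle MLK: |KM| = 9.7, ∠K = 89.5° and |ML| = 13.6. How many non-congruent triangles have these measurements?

1

|KM|·sin K = 9.7·sin(89.5°) ≈ 9.7.
Since |ML| ≥ |KM|, exactly one triangle exists.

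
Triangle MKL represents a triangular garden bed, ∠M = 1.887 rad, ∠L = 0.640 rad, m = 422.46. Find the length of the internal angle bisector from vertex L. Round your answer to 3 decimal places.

The third angle is ∠K = π − ∠L − ∠M = 0.615 rad.
Law of sines: k = m·sin K/sin M ≈ 256.31.
Law of sines: l = m·sin L/sin M ≈ 265.45.
The bisector from L has length 2·m·k·cos(∠L/2)/(m+k) ≈ 302.85.

t_L ≈ 302.852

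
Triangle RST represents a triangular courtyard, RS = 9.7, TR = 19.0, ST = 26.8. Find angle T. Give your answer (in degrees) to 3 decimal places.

14.681

By the law of cosines, cos T = (ST² + TR² − RS²) / (2·ST·TR) ≈ 0.96735, so ∠T ≈ 14.68°.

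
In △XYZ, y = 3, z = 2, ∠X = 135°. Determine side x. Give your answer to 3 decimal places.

4.635

By the law of cosines, x² = y² + z² − 2·y·z·cos X = 21.485, so x ≈ 4.6352.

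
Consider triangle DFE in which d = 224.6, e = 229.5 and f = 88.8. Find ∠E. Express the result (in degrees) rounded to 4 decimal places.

By the law of cosines, cos E = (d² + f² − e²) / (2·d·f) ≈ 0.14190, so ∠E ≈ 81.84°.

81.8420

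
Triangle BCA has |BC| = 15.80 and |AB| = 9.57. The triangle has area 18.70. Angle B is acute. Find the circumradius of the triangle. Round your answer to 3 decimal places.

R ≈ 14.036

From area = ½·|AB|·|BC|·sin B, we get sin B = 2·area/(|AB|·|BC|) ≈ 0.24734.
Taking the acute solution, ∠B ≈ 14.32°.
Law of cosines then gives |CA| ≈ 6.9433.
Circumradius = |CA|/(2 sin B) ≈ 14.036.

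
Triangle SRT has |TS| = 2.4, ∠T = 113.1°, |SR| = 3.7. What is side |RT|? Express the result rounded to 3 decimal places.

Law of sines: sin R = |TS|·sin T/|SR| ≈ 0.59664.
Since |SR| ≥ |TS|, only the acute value applies: ∠R ≈ 36.63°.
Then ∠S = 180° − ∠T − ∠R ≈ 30.27°.
Law of sines gives |RT| = |SR|·sin S/sin T ≈ 2.0277.

2.028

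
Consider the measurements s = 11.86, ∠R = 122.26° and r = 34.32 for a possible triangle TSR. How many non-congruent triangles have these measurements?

s·sin R = 11.86·sin(122.26°) ≈ 10.03.
Since ∠R is not acute, a triangle exists only if r > s; here r > s, so there is exactly one triangle.

1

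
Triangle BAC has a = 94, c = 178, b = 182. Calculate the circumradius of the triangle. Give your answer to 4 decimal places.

By the law of cosines, cos B = (a² + c² − b²) / (2·a·c) ≈ 0.22101, so ∠B ≈ 77.23°.
Circumradius = b/(2 sin B) ≈ 93.307.

R ≈ 93.3074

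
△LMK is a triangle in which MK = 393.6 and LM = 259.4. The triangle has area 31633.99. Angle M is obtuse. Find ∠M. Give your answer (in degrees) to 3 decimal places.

141.708

From area = ½·LM·MK·sin M, we get sin M = 2·area/(LM·MK) ≈ 0.61967.
Taking the obtuse solution, ∠M ≈ 141.71°.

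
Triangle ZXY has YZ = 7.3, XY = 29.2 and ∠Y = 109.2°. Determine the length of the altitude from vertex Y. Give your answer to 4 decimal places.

By the law of cosines, ZX² = XY² + YZ² − 2·XY·YZ·cos Y = 1046.1, so ZX ≈ 32.344.
Area = ½·XY·YZ·sin Y ≈ 100.65.
The altitude from Y has length 2·area/ZX ≈ 6.2238.

h_Y ≈ 6.2238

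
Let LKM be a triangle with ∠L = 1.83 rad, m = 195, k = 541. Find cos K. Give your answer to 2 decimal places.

By the law of cosines, l² = k² + m² − 2·k·m·cos L = 3.8479e+05, so l ≈ 620.31.
Law of cosines again: cos K = (m² + l² − k²)/(2·m·l) ≈ 0.53790, so ∠K ≈ 1.003 rad.

cos K ≈ 0.54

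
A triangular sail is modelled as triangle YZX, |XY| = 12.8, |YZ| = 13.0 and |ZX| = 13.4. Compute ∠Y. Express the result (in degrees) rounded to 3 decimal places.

∠Y ≈ 62.576°

By the law of cosines, cos Y = (|XY|² + |YZ|² − |ZX|²) / (2·|XY|·|YZ|) ≈ 0.46058, so ∠Y ≈ 62.58°.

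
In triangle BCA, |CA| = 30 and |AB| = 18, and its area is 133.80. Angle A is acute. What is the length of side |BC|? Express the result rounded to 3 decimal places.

From area = ½·|CA|·|AB|·sin A, we get sin A = 2·area/(|CA|·|AB|) ≈ 0.49556.
Taking the acute solution, ∠A ≈ 29.71°.
Law of cosines then gives |BC| ≈ 16.91.

16.910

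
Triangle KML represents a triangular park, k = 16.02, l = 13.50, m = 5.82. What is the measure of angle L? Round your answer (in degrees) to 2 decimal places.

By the law of cosines, cos L = (k² + m² − l²) / (2·k·m) ≈ 0.58058, so ∠L ≈ 54.51°.

54.51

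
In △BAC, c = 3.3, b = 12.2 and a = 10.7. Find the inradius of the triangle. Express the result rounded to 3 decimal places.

Semiperimeter s = (12.2 + 10.7 + 3.3)/2 = 13.1.
Heron's formula: area = √(13.1·0.9·2.4·9.8) ≈ 16.652.
Inradius = area/s = 16.652/13.1 ≈ 1.2712.

r ≈ 1.271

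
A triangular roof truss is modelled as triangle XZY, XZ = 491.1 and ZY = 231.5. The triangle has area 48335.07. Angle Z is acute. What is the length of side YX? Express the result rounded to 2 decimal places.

418.45

From area = ½·XZ·ZY·sin Z, we get sin Z = 2·area/(XZ·ZY) ≈ 0.85030.
Taking the acute solution, ∠Z ≈ 58.24°.
Law of cosines then gives YX ≈ 418.45.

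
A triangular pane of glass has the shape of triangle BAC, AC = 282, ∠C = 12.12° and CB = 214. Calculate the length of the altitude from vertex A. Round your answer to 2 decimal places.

59.21

By the law of cosines, BA² = AC² + CB² − 2·AC·CB·cos C = 7314.3, so BA ≈ 85.524.
Area = ½·AC·CB·sin C ≈ 6335.3.
The altitude from A has length 2·area/CB ≈ 59.209.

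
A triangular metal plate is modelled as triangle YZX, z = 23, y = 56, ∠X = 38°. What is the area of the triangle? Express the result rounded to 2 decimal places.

396.49

Area = ½·y·z·sin X ≈ 396.49.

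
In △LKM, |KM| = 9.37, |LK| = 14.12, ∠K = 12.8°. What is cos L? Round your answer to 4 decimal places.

0.9231

By the law of cosines, |ML|² = |LK|² + |KM|² − 2·|LK|·|KM|·cos K = 29.138, so |ML| ≈ 5.398.
Law of cosines again: cos L = (|ML|² + |LK|² − |KM|²)/(2·|ML|·|LK|) ≈ 0.92310, so ∠L ≈ 22.62°.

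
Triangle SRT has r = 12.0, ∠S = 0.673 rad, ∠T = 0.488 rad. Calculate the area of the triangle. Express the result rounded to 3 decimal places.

The third angle is ∠R = π − ∠T − ∠S = 1.981 rad.
Law of sines: s = r·sin S/sin R ≈ 8.1553.
Law of sines: t = r·sin T/sin R ≈ 6.1342.
Area = ½·r·s·sin T ≈ 22.942.

22.942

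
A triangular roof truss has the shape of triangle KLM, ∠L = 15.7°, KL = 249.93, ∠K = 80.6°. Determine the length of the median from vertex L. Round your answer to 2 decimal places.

246.67

The third angle is ∠M = 180° − ∠K − ∠L = 83.70°.
Law of sines: LM = KL·sin K/sin M ≈ 248.07.
Law of sines: MK = KL·sin L/sin M ≈ 68.042.
Median from L: ½√(2·KL² + 2·LM² − MK²) ≈ 246.67.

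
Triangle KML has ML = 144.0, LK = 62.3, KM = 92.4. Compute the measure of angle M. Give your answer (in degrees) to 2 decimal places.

By the law of cosines, cos M = (KM² + ML² − LK²) / (2·KM·ML) ≈ 0.95420, so ∠M ≈ 17.41°.

17.41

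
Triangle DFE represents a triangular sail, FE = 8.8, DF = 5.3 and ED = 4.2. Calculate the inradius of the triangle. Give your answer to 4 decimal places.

r ≈ 0.8538

Semiperimeter s = (8.8 + 4.2 + 5.3)/2 = 9.15.
Heron's formula: area = √(9.15·0.35·4.95·3.85) ≈ 7.8123.
Inradius = area/s = 7.8123/9.15 ≈ 0.8538.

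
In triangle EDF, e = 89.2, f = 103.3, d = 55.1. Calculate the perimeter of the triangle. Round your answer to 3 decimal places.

247.600

Perimeter = 89.2 + 55.1 + 103.3 = 247.6.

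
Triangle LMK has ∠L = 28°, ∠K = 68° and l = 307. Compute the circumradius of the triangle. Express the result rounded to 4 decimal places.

The third angle is ∠M = 180° − ∠K − ∠L = 84.00°.
Law of sines: m = l·sin M/sin L ≈ 650.34.
Law of sines: k = l·sin K/sin L ≈ 606.31.
Circumradius = l/(2 sin L) ≈ 326.96.

R ≈ 326.9634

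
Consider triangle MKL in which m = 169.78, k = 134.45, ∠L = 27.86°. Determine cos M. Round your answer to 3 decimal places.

cos M ≈ -0.194

By the law of cosines, l² = m² + k² − 2·m·k·cos L = 6539.9, so l ≈ 80.869.
Law of cosines again: cos M = (k² + l² − m²)/(2·k·l) ≈ -0.19354, so ∠M ≈ 101.16°.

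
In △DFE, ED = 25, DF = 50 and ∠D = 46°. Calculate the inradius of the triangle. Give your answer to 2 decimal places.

By the law of cosines, FE² = ED² + DF² − 2·ED·DF·cos D = 1388.4, so FE ≈ 37.261.
Area = ½·ED·DF·sin D ≈ 449.59.
Semiperimeter s = (37.261+25+50)/2 = 56.13.
Inradius = area/s = 449.59/56.13 ≈ 8.0097.

r ≈ 8.01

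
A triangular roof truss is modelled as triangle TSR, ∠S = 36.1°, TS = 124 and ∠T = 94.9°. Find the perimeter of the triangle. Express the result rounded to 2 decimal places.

384.51

The third angle is ∠R = 180° − ∠T − ∠S = 49.00°.
Law of sines: SR = TS·sin T/sin R ≈ 163.7.
Law of sines: RT = TS·sin S/sin R ≈ 96.806.
Semiperimeter s = (163.7+96.806+124)/2 = 192.25.
Perimeter = 163.7 + 96.806 + 124 = 384.51.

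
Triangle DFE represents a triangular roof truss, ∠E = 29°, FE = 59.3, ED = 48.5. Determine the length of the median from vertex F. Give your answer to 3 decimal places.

m_F ≈ 39.864

By the law of cosines, DF² = FE² + ED² − 2·FE·ED·cos E = 837.84, so DF ≈ 28.945.
Median from F: ½√(2·DF² + 2·FE² − ED²) ≈ 39.864.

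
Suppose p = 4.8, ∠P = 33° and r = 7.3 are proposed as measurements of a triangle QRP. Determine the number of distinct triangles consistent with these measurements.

2

r·sin P = 7.3·sin(33°) ≈ 3.976.
Since r sin P < p < r (3.976 < 4.8 < 7.3), two triangles exist.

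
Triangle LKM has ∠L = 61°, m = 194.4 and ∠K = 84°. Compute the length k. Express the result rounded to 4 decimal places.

The third angle is ∠M = 180° − ∠L − ∠K = 35.00°.
Law of sines: k = m·sin K/sin M ≈ 337.07.

337.0694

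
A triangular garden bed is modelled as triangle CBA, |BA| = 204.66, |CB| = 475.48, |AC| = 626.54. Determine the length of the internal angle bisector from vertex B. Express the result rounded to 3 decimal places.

t_B ≈ 121.381

By the law of cosines, cos B = (|CB|² + |BA|² − |AC|²) / (2·|CB|·|BA|) ≈ -0.64014, so ∠B ≈ 129.80°.
The bisector from B has length 2·|CB|·|BA|·cos(∠B/2)/(|CB|+|BA|) ≈ 121.38.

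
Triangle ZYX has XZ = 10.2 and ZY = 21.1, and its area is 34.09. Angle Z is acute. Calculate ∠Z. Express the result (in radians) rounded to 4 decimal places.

From area = ½·XZ·ZY·sin Z, we get sin Z = 2·area/(XZ·ZY) ≈ 0.31679.
Taking the acute solution, ∠Z ≈ 0.322 rad.

∠Z ≈ 0.3223 rad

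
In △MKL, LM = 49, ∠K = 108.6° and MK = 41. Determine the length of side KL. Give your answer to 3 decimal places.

Law of sines: sin L = MK·sin K/LM ≈ 0.79303.
Since LM ≥ MK, only the acute value applies: ∠L ≈ 52.47°.
Then ∠M = 180° − ∠K − ∠L ≈ 18.93°.
Law of sines gives KL = LM·sin M/sin K ≈ 16.773.

16.773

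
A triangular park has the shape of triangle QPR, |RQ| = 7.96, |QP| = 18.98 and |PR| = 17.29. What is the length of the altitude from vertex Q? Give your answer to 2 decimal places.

h_Q ≈ 7.96

Semiperimeter s = (17.29 + 7.96 + 18.98)/2 = 22.115.
Heron's formula: area = √(22.115·4.825·14.155·3.135) ≈ 68.812.
The altitude from Q has length 2·area/|PR| ≈ 7.9598.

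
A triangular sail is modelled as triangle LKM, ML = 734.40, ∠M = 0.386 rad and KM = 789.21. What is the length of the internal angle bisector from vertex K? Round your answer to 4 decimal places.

By the law of cosines, LK² = KM² + ML² − 2·KM·ML·cos M = 88295, so LK ≈ 297.14.
Law of cosines again: cos K = (LK² + KM² − ML²)/(2·LK·KM) ≈ 0.36630, so ∠K ≈ 1.196 rad.
The bisector from K has length 2·LK·KM·cos(∠K/2)/(LK+KM) ≈ 356.84.

t_K ≈ 356.8430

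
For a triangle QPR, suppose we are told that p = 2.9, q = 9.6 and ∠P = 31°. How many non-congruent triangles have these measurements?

0

q·sin P = 9.6·sin(31°) ≈ 4.944.
Since p = 2.9 < 4.944 = q sin P, no triangle exists.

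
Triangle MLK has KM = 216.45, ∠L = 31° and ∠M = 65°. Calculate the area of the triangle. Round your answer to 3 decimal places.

40995.474

The third angle is ∠K = 180° − ∠M − ∠L = 84.00°.
Law of sines: LK = KM·sin M/sin L ≈ 380.89.
Law of sines: ML = KM·sin K/sin L ≈ 417.96.
Area = ½·KM·LK·sin K ≈ 40995.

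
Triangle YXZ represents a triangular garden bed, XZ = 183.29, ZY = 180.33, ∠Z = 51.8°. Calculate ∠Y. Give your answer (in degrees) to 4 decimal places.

By the law of cosines, YX² = XZ² + ZY² − 2·XZ·ZY·cos Z = 25234, so YX ≈ 158.85.
Law of cosines again: cos Y = (ZY² + YX² − XZ²)/(2·ZY·YX) ≈ 0.42166, so ∠Y ≈ 65.06°.

65.0604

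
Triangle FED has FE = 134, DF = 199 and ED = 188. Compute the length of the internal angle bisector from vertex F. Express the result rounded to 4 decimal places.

t_F ≈ 134.7838

By the law of cosines, cos F = (DF² + FE² − ED²) / (2·DF·FE) ≈ 0.41650, so ∠F ≈ 1.1412 rad.
The bisector from F has length 2·DF·FE·cos(∠F/2)/(DF+FE) ≈ 134.78.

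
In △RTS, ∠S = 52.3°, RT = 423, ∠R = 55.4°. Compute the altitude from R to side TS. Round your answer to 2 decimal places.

The third angle is ∠T = 180° − ∠S − ∠R = 72.30°.
Law of sines: TS = RT·sin R/sin S ≈ 440.06.
Law of sines: SR = RT·sin T/sin S ≈ 509.31.
Area = ½·RT·TS·sin T ≈ 88667.
The altitude from R has length 2·area/TS ≈ 402.98.

h_R ≈ 402.98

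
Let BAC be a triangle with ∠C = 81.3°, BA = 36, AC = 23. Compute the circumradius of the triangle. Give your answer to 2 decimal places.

R ≈ 18.21

Law of sines: sin B = AC·sin C/BA ≈ 0.63154.
Since BA ≥ AC, only the acute value applies: ∠B ≈ 39.16°.
Then ∠A = 180° − ∠C − ∠B ≈ 59.54°.
Law of sines gives CB = BA·sin A/sin C ≈ 31.391.
Circumradius = BA/(2 sin C) ≈ 18.21.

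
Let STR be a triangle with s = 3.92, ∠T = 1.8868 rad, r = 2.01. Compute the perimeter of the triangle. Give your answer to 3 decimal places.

perimeter ≈ 10.860

By the law of cosines, t² = r² + s² − 2·r·s·cos T = 24.304, so t ≈ 4.9299.
Semiperimeter p = (3.92+4.9299+2.01)/2 = 5.4299.
Perimeter = 3.92 + 4.9299 + 2.01 = 10.86.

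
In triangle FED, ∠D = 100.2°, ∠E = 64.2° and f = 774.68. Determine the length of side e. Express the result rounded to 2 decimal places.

2593.56

The third angle is ∠F = 180° − ∠E − ∠D = 15.60°.
Law of sines: e = f·sin E/sin F ≈ 2593.6.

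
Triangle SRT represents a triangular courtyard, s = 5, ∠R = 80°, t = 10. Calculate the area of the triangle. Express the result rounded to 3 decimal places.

Area = ½·t·s·sin R ≈ 24.62.

area ≈ 24.620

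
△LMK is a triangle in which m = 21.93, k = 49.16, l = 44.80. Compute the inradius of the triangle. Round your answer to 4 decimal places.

r ≈ 8.4720

Semiperimeter s = (44.8 + 21.93 + 49.16)/2 = 57.945.
Heron's formula: area = √(57.945·13.145·36.015·8.785) ≈ 490.91.
Inradius = area/s = 490.91/57.945 ≈ 8.472.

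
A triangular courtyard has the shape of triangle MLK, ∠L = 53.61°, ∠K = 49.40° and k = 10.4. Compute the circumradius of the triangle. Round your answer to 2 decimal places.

The third angle is ∠M = 180° − ∠L − ∠K = 76.99°.
Law of sines: m = k·sin M/sin K ≈ 13.346.
Law of sines: l = k·sin L/sin K ≈ 11.026.
Circumradius = k/(2 sin K) ≈ 6.8487.

6.85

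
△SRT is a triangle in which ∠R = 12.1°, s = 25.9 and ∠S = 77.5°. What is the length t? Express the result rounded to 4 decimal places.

The third angle is ∠T = 180° − ∠S − ∠R = 90.40°.
Law of sines: t = s·sin T/sin S ≈ 26.528.

26.5282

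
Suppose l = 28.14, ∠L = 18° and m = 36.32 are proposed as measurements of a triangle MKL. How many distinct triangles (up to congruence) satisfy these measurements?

m·sin L = 36.32·sin(18°) ≈ 11.22.
Since m sin L < l < m (11.22 < 28.14 < 36.32), two triangles exist.

2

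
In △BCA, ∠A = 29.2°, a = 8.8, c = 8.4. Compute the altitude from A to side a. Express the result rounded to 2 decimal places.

Law of sines: sin C = c·sin A/a ≈ 0.46568.
Since a ≥ c, only the acute value applies: ∠C ≈ 27.75°.
Then ∠B = 180° − ∠A − ∠C ≈ 123.05°.
Law of sines gives b = a·sin B/sin A ≈ 15.12.
Area = ½·a·c·sin B ≈ 30.981.
The altitude from A has length 2·area/a ≈ 7.0412.

7.04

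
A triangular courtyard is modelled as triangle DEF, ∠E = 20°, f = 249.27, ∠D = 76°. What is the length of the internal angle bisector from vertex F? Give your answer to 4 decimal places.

The third angle is ∠F = 180° − ∠D − ∠E = 84.00°.
Law of sines: d = f·sin D/sin F ≈ 243.2.
Law of sines: e = f·sin E/sin F ≈ 85.725.
The bisector from F has length 2·d·e·cos(∠F/2)/(d+e) ≈ 94.206.

94.2056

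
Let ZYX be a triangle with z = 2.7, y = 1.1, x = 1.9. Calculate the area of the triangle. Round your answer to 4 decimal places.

Semiperimeter s = (2.7 + 1.1 + 1.9)/2 = 2.85.
Heron's formula: area = √(2.85·0.15·1.75·0.95) ≈ 0.84304.

area ≈ 0.8430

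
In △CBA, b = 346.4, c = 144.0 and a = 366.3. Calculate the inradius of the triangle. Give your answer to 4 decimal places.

Semiperimeter s = (144 + 346.4 + 366.3)/2 = 428.35.
Heron's formula: area = √(428.35·284.35·81.95·62.05) ≈ 24887.
Inradius = area/s = 24887/428.35 ≈ 58.1.

r ≈ 58.0995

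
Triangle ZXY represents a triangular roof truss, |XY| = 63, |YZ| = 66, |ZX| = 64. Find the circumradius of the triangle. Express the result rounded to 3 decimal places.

37.164

By the law of cosines, cos Z = (|YZ|² + |ZX|² − |XY|²) / (2·|YZ|·|ZX|) ≈ 0.53066, so ∠Z ≈ 1.011 rad.
Circumradius = |XY|/(2 sin Z) ≈ 37.164.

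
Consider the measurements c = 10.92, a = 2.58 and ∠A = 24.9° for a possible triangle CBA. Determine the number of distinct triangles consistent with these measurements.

0

c·sin A = 10.92·sin(24.9°) ≈ 4.598.
Since a = 2.58 < 4.598 = c sin A, no triangle exists.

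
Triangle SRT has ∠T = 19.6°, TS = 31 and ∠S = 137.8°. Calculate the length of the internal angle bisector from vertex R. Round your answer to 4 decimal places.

35.3948

The third angle is ∠R = 180° − ∠T − ∠S = 22.60°.
Law of sines: RT = TS·sin S/sin R ≈ 54.186.
Law of sines: SR = TS·sin T/sin R ≈ 27.06.
The bisector from R has length 2·SR·RT·cos(∠R/2)/(SR+RT) ≈ 35.395.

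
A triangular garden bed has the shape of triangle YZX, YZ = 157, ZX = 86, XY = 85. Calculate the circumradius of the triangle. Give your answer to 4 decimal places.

By the law of cosines, cos Y = (XY² + YZ² − ZX²) / (2·XY·YZ) ≈ 0.91712, so ∠Y ≈ 23.49°.
Circumradius = ZX/(2 sin Y) ≈ 107.88.

R ≈ 107.8761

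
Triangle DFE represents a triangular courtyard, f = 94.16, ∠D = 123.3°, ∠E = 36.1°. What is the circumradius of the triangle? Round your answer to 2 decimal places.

133.81

The third angle is ∠F = 180° − ∠E − ∠D = 20.60°.
Law of sines: d = f·sin D/sin F ≈ 223.68.
Law of sines: e = f·sin E/sin F ≈ 157.68.
Circumradius = f/(2 sin F) ≈ 133.81.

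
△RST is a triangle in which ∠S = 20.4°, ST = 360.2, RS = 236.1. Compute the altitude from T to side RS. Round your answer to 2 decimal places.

h_T ≈ 125.56

By the law of cosines, TR² = RS² + ST² − 2·RS·ST·cos S = 26068, so TR ≈ 161.46.
Area = ½·RS·ST·sin S ≈ 14822.
The altitude from T has length 2·area/RS ≈ 125.56.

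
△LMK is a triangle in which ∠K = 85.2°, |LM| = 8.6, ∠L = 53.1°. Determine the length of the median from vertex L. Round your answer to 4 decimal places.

m_L ≈ 6.4461

The third angle is ∠M = 180° − ∠K − ∠L = 41.70°.
Law of sines: |MK| = |LM|·sin L/sin K ≈ 6.9015.
Law of sines: |KL| = |LM|·sin M/sin K ≈ 5.7411.
Median from L: ½√(2·|KL|² + 2·|LM|² − |MK|²) ≈ 6.4461.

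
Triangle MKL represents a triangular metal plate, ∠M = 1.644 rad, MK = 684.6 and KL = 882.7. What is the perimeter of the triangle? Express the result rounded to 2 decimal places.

2076.68

Law of sines: sin L = MK·sin M/KL ≈ 0.77350.
Since KL ≥ MK, only the acute value applies: ∠L ≈ 0.884 rad.
Then ∠K = π − ∠M − ∠L ≈ 0.613 rad.
Law of sines gives LM = KL·sin K/sin M ≈ 509.38.
Semiperimeter s = (882.7+509.38+684.6)/2 = 1038.3.
Perimeter = 882.7 + 509.38 + 684.6 = 2076.7.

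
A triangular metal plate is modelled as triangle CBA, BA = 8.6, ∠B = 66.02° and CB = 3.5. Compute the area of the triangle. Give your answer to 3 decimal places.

13.751

Area = ½·CB·BA·sin B ≈ 13.751.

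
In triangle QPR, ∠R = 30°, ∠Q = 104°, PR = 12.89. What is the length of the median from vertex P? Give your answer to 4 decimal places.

The third angle is ∠P = 180° − ∠R − ∠Q = 46.00°.
Law of sines: RQ = PR·sin P/sin Q ≈ 9.5561.
Law of sines: QP = PR·sin R/sin Q ≈ 6.6423.
Median from P: ½√(2·QP² + 2·PR² − RQ²) ≈ 9.0723.

m_P ≈ 9.0723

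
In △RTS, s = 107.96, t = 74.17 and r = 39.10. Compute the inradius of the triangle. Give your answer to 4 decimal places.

7.9094

Semiperimeter p = (39.1 + 74.17 + 107.96)/2 = 110.62.
Heron's formula: area = √(110.62·71.515·36.445·2.655) ≈ 874.9.
Inradius = area/p = 874.9/110.62 ≈ 7.9094.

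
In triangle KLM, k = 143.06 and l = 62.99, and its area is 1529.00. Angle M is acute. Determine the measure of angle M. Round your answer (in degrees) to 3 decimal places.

From area = ½·k·l·sin M, we get sin M = 2·area/(k·l) ≈ 0.33935.
Taking the acute solution, ∠M ≈ 19.84°.

∠M ≈ 19.837°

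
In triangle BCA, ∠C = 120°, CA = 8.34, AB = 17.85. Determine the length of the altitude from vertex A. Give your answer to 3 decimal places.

h_A ≈ 7.223

Law of sines: sin B = CA·sin C/AB ≈ 0.40463.
Since AB ≥ CA, only the acute value applies: ∠B ≈ 23.87°.
Then ∠A = 180° − ∠C − ∠B ≈ 36.13°.
Law of sines gives BC = AB·sin A/sin C ≈ 12.153.
Area = ½·AB·CA·sin A ≈ 43.89.
The altitude from A has length 2·area/BC ≈ 7.2227.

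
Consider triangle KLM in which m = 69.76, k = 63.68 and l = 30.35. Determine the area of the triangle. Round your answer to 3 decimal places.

area ≈ 965.954

Semiperimeter s = (63.68 + 30.35 + 69.76)/2 = 81.895.
Heron's formula: area = √(81.895·18.215·51.545·12.135) ≈ 965.95.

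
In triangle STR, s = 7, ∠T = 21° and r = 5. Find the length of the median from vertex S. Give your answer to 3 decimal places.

By the law of cosines, t² = r² + s² − 2·r·s·cos T = 8.6494, so t ≈ 2.941.
Median from S: ½√(2·t² + 2·r² − s²) ≈ 2.1389.

m_S ≈ 2.139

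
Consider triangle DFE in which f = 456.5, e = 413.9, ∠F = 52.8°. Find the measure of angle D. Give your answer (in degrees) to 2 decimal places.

Law of sines: sin E = e·sin F/f ≈ 0.72220.
Since f ≥ e, only the acute value applies: ∠E ≈ 46.24°.
Then ∠D = 180° − ∠F − ∠E ≈ 80.96°.

∠D ≈ 80.96°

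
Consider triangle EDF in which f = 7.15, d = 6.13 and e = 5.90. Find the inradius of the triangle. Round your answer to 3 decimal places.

1.802

Semiperimeter s = (5.9 + 6.13 + 7.15)/2 = 9.59.
Heron's formula: area = √(9.59·3.69·3.46·2.44) ≈ 17.284.
Inradius = area/s = 17.284/9.59 ≈ 1.8023.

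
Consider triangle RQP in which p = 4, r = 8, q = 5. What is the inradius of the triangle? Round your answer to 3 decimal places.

Semiperimeter s = (8 + 5 + 4)/2 = 8.5.
Heron's formula: area = √(8.5·0.5·3.5·4.5) ≈ 8.1815.
Inradius = area/s = 8.1815/8.5 ≈ 0.96253.

0.963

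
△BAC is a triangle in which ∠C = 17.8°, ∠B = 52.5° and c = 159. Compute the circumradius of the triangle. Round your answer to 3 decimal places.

The third angle is ∠A = 180° − ∠C − ∠B = 109.70°.
Law of sines: b = c·sin B/sin C ≈ 412.64.
Law of sines: a = c·sin A/sin C ≈ 489.68.
Circumradius = c/(2 sin C) ≈ 260.06.

R ≈ 260.063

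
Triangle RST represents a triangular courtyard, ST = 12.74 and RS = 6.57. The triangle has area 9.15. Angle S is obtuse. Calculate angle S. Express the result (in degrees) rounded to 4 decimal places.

∠S ≈ 167.3712°

From area = ½·RS·ST·sin S, we get sin S = 2·area/(RS·ST) ≈ 0.21863.
Taking the obtuse solution, ∠S ≈ 167.37°.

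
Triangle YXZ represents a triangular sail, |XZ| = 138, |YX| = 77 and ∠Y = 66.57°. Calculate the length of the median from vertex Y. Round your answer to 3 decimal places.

m_Y ≈ 96.581

Law of sines: sin Z = |YX|·sin Y/|XZ| ≈ 0.51196.
Since |XZ| ≥ |YX|, only the acute value applies: ∠Z ≈ 30.79°.
Then ∠X = 180° − ∠Y − ∠Z ≈ 82.64°.
Law of sines gives |ZY| = |XZ|·sin X/sin Y ≈ 149.16.
Median from Y: ½√(2·|ZY|² + 2·|YX|² − |XZ|²) ≈ 96.581.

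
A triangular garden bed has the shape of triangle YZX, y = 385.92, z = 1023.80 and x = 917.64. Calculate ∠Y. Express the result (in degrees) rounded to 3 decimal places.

22.069

By the law of cosines, cos Y = (z² + x² − y²) / (2·z·x) ≈ 0.92673, so ∠Y ≈ 22.07°.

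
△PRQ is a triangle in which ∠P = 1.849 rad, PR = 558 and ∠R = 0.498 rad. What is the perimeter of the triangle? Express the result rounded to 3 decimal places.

perimeter ≈ 1683.433

The third angle is ∠Q = π − ∠P − ∠R = 0.795 rad.
Law of sines: RQ = PR·sin P/sin Q ≈ 751.91.
Law of sines: QP = PR·sin R/sin Q ≈ 373.53.
Semiperimeter s = (751.91+373.53+558)/2 = 841.72.
Perimeter = 751.91 + 373.53 + 558 = 1683.4.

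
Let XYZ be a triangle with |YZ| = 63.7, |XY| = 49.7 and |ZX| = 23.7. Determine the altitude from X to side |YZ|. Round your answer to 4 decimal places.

h_X ≈ 16.6457

Semiperimeter s = (63.7 + 23.7 + 49.7)/2 = 68.55.
Heron's formula: area = √(68.55·4.85·44.85·18.85) ≈ 530.17.
The altitude from X has length 2·area/|YZ| ≈ 16.646.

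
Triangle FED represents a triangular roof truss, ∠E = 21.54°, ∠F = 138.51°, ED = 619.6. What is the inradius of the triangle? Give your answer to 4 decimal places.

r ≈ 56.6211

The third angle is ∠D = 180° − ∠F − ∠E = 19.95°.
Law of sines: DF = ED·sin E/sin F ≈ 343.38.
Law of sines: FE = ED·sin D/sin F ≈ 319.11.
Area = ½·ED·DF·sin D ≈ 36297.
Semiperimeter s = (619.6+343.38+319.11)/2 = 641.05.
Inradius = area/s = 36297/641.05 ≈ 56.621.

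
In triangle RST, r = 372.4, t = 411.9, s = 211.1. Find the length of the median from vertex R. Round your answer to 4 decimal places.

Median from R: ½√(2·s² + 2·t² − r²) ≈ 269.15.

269.1505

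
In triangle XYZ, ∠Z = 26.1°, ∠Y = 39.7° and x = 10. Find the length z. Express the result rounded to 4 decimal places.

The third angle is ∠X = 180° − ∠Y − ∠Z = 114.20°.
Law of sines: z = x·sin Z/sin X ≈ 4.8233.

4.8233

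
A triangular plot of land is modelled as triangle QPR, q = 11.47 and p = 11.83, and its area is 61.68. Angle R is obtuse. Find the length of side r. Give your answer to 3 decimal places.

From area = ½·q·p·sin R, we get sin R = 2·area/(q·p) ≈ 0.90913.
Taking the obtuse solution, ∠R ≈ 114.61°.
Law of cosines then gives r ≈ 19.61.

19.610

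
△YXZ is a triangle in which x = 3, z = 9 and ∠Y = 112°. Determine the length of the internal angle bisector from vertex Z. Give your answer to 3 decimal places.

By the law of cosines, y² = x² + z² − 2·x·z·cos Y = 110.23, so y ≈ 10.499.
Law of cosines again: cos Z = (y² + x² − z²)/(2·y·x) ≈ 0.60686, so ∠Z ≈ 52.64°.
The bisector from Z has length 2·y·x·cos(∠Z/2)/(y+x) ≈ 4.1828.

t_Z ≈ 4.183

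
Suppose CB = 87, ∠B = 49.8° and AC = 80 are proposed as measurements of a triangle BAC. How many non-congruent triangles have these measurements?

CB·sin B = 87·sin(49.8°) ≈ 66.45.
Since CB sin B < AC < CB (66.45 < 80 < 87), two triangles exist.

2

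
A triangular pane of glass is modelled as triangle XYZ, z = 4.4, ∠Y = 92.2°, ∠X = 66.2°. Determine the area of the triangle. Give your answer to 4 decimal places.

The third angle is ∠Z = 180° − ∠X − ∠Y = 21.60°.
Law of sines: x = z·sin X/sin Z ≈ 10.936.
Law of sines: y = z·sin Y/sin Z ≈ 11.944.
Area = ½·z·x·sin Y ≈ 24.042.

area ≈ 24.0415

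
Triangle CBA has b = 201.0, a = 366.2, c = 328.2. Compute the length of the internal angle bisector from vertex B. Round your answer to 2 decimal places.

331.84

By the law of cosines, cos B = (a² + c² − b²) / (2·a·c) ≈ 0.83793, so ∠B ≈ 0.5773 rad.
The bisector from B has length 2·a·c·cos(∠B/2)/(a+c) ≈ 331.84.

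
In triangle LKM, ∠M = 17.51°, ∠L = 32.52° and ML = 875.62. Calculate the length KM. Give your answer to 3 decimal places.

614.222

The third angle is ∠K = 180° − ∠M − ∠L = 129.97°.
Law of sines: KM = ML·sin L/sin K ≈ 614.22.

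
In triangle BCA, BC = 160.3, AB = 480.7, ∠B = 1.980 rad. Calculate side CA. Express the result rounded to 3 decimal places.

By the law of cosines, CA² = AB² + BC² − 2·AB·BC·cos B = 3.1809e+05, so CA ≈ 563.99.

563.992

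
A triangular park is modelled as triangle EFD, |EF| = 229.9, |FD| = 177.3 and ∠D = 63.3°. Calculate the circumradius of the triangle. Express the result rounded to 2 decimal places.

Law of sines: sin E = |FD|·sin D/|EF| ≈ 0.68897.
Since |EF| ≥ |FD|, only the acute value applies: ∠E ≈ 43.55°.
Then ∠F = 180° − ∠D − ∠E ≈ 73.15°.
Law of sines gives |DE| = |EF|·sin F/sin D ≈ 246.29.
Circumradius = |EF|/(2 sin D) ≈ 128.67.

128.67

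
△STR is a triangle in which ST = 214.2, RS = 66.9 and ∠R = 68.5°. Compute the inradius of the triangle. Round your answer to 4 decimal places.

r ≈ 27.9757

Law of sines: sin T = RS·sin R/ST ≈ 0.29059.
Since ST ≥ RS, only the acute value applies: ∠T ≈ 16.89°.
Then ∠S = 180° − ∠R − ∠T ≈ 94.61°.
Law of sines gives TR = ST·sin S/sin R ≈ 229.48.
Area = ½·ST·RS·sin S ≈ 7141.8.
Semiperimeter s = (229.48+66.9+214.2)/2 = 255.29.
Inradius = area/s = 7141.8/255.29 ≈ 27.976.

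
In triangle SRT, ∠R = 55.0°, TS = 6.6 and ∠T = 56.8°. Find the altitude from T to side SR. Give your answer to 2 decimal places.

h_T ≈ 6.13

The third angle is ∠S = 180° − ∠R − ∠T = 68.20°.
Law of sines: RT = TS·sin S/sin R ≈ 7.4809.
Law of sines: SR = TS·sin T/sin R ≈ 6.7419.
Area = ½·TS·RT·sin T ≈ 20.657.
The altitude from T has length 2·area/SR ≈ 6.128.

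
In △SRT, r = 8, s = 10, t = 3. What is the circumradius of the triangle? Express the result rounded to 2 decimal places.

By the law of cosines, cos S = (r² + t² − s²) / (2·r·t) ≈ -0.56250, so ∠S ≈ 2.168 rad.
Circumradius = s/(2 sin S) ≈ 6.0474.

6.05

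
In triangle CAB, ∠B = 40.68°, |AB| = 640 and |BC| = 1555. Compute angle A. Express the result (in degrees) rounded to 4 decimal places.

118.0137

By the law of cosines, |CA|² = |AB|² + |BC|² − 2·|AB|·|BC|·cos B = 1.3182e+06, so |CA| ≈ 1148.1.
Law of cosines again: cos A = (|CA|² + |AB|² − |BC|²)/(2·|CA|·|AB|) ≈ -0.46968, so ∠A ≈ 118.01°.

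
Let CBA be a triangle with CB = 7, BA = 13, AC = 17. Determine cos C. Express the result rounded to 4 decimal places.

By the law of cosines, cos C = (AC² + CB² − BA²) / (2·AC·CB) ≈ 0.71008, so ∠C ≈ 44.76°.

0.7101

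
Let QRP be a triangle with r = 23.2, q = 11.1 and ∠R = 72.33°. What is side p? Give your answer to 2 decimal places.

Law of sines: sin Q = q·sin R/r ≈ 0.45588.
Since r ≥ q, only the acute value applies: ∠Q ≈ 27.12°.
Then ∠P = 180° − ∠R − ∠Q ≈ 80.55°.
Law of sines gives p = r·sin P/sin R ≈ 24.018.

24.02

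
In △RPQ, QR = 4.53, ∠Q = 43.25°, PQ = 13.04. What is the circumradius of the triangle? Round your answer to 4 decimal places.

7.4601

By the law of cosines, RP² = PQ² + QR² − 2·PQ·QR·cos Q = 104.51, so RP ≈ 10.223.
Area = ½·PQ·QR·sin Q ≈ 20.237.
Circumradius = RP/(2 sin Q) ≈ 7.4601.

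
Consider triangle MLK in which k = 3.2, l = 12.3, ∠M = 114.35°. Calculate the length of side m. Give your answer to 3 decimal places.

By the law of cosines, m² = l² + k² − 2·l·k·cos M = 193.99, so m ≈ 13.928.

13.928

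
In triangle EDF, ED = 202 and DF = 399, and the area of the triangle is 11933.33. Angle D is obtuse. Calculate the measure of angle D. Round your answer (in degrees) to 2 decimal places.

162.78

From area = ½·ED·DF·sin D, we get sin D = 2·area/(ED·DF) ≈ 0.29612.
Taking the obtuse solution, ∠D ≈ 162.78°.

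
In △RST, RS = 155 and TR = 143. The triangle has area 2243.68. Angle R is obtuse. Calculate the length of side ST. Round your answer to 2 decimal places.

296.46

From area = ½·TR·RS·sin R, we get sin R = 2·area/(TR·RS) ≈ 0.20245.
Taking the obtuse solution, ∠R ≈ 168.32°.
Law of cosines then gives ST ≈ 296.46.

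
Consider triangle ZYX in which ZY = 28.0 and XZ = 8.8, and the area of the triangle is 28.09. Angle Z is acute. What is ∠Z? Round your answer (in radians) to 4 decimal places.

∠Z ≈ 0.2300 rad

From area = ½·XZ·ZY·sin Z, we get sin Z = 2·area/(XZ·ZY) ≈ 0.22800.
Taking the acute solution, ∠Z ≈ 0.230 rad.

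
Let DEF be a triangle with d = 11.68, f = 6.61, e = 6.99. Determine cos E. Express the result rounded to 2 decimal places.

By the law of cosines, cos E = (f² + d² − e²) / (2·f·d) ≈ 0.85004, so ∠E ≈ 31.78°.

0.85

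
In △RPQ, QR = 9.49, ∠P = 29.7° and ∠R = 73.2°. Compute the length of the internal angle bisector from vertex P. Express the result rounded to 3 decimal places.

The third angle is ∠Q = 180° − ∠R − ∠P = 77.10°.
Law of sines: PQ = QR·sin R/sin P ≈ 18.336.
Law of sines: RP = QR·sin Q/sin P ≈ 18.671.
The bisector from P has length 2·RP·PQ·cos(∠P/2)/(RP+PQ) ≈ 17.884.

t_P ≈ 17.884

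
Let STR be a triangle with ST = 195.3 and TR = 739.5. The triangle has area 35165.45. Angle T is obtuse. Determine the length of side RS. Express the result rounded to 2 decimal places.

915.03

From area = ½·ST·TR·sin T, we get sin T = 2·area/(ST·TR) ≈ 0.48697.
Taking the obtuse solution, ∠T ≈ 150.86°.
Law of cosines then gives RS ≈ 915.03.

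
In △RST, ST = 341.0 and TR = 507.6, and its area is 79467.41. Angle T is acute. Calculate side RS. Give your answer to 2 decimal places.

From area = ½·ST·TR·sin T, we get sin T = 2·area/(ST·TR) ≈ 0.91821.
Taking the acute solution, ∠T ≈ 66.67°.
Law of cosines then gives RS ≈ 486.64.

486.64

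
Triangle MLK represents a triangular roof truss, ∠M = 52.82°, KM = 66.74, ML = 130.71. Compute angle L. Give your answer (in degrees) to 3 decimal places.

∠L ≈ 30.471°

By the law of cosines, LK² = KM² + ML² − 2·KM·ML·cos M = 10996, so LK ≈ 104.86.
Law of cosines again: cos L = (ML² + LK² − KM²)/(2·ML·LK) ≈ 0.86189, so ∠L ≈ 30.47°.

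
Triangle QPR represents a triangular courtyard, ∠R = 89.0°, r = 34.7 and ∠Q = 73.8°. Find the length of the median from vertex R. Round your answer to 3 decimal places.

m_R ≈ 17.521

The third angle is ∠P = 180° − ∠R − ∠Q = 17.20°.
Law of sines: q = r·sin Q/sin R ≈ 33.327.
Law of sines: p = r·sin P/sin R ≈ 10.263.
Median from R: ½√(2·q² + 2·p² − r²) ≈ 17.521.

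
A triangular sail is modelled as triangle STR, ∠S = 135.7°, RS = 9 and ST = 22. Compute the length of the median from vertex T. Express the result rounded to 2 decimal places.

25.42

By the law of cosines, TR² = RS² + ST² − 2·RS·ST·cos S = 848.41, so TR ≈ 29.128.
Median from T: ½√(2·ST² + 2·TR² − RS²) ≈ 25.416.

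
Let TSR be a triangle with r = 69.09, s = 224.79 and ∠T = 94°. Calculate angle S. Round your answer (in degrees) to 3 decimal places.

∠S ≈ 69.292°

By the law of cosines, t² = s² + r² − 2·s·r·cos T = 57471, so t ≈ 239.73.
Law of cosines again: cos S = (r² + t² − s²)/(2·r·t) ≈ 0.35361, so ∠S ≈ 69.29°.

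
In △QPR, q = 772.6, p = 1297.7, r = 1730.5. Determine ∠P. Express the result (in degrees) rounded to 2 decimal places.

∠P ≈ 44.49°

By the law of cosines, cos P = (r² + q² − p²) / (2·r·q) ≈ 0.71337, so ∠P ≈ 44.49°.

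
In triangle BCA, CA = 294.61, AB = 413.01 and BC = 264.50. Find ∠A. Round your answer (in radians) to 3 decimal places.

0.692

By the law of cosines, cos A = (CA² + AB² − BC²) / (2·CA·AB) ≈ 0.77012, so ∠A ≈ 0.692 rad.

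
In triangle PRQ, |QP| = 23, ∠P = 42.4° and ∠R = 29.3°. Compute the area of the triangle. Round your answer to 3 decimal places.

346.013

The third angle is ∠Q = 180° − ∠P − ∠R = 108.30°.
Law of sines: |RQ| = |QP|·sin P/sin R ≈ 31.691.
Law of sines: |PR| = |QP|·sin Q/sin R ≈ 44.621.
Area = ½·|QP|·|RQ|·sin Q ≈ 346.01.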